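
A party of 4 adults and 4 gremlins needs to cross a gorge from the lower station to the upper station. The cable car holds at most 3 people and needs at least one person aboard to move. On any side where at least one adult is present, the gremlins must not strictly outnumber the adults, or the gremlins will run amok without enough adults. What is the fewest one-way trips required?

9

Counting alone: each trip to the upper station takes at most 3 across and each return brings at least 1 back, so after t trips out (and t−1 returns) at most 3t − (t−1) of the 8 are across; that first reaches 8 at t = 4, so at least 7 crossings are needed.
The safety rule pushes this higher. Following every safe sequence of crossings, the most of the 8 that can be at the upper station as the cable car arrives there on crossing 7 is 7 — never all 8.
So no plan with fewer than 9 crossings exists, and this one achieves 9:
1. 2 gremlins → the upper station.  (the lower station: 4A 2G; the upper station: 0A 2G)
2. 1 gremlin ← the lower station.  (the lower station: 4A 3G; the upper station: 0A 1G)
3. 3 gremlins → the upper station.  (the lower station: 4A 0G; the upper station: 0A 4G)
4. 1 gremlin ← the lower station.  (the lower station: 4A 1G; the upper station: 0A 3G)
5. 3 adults → the upper station.  (the lower station: 1A 1G; the upper station: 3A 3G)
6. 1 adult and 1 gremlin ← the lower station.  (the lower station: 2A 2G; the upper station: 2A 2G)
7. 2 adults → the upper station.  (the lower station: 0A 2G; the upper station: 4A 2G)
8. 1 gremlin ← the lower station.  (the lower station: 0A 3G; the upper station: 4A 1G)
9. 3 gremlins → the upper station.  (the lower station: 0A 0G; the upper station: 4A 4G)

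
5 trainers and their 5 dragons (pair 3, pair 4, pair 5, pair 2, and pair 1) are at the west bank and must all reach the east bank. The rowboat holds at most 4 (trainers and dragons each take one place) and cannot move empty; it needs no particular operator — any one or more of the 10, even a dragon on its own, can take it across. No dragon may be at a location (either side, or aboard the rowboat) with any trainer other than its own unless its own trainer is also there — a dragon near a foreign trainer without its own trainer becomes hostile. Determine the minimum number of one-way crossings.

Counting alone: each trip to the east bank takes at most 4 across and each return brings at least 1 back, so after t trips out (and t−1 returns) at most 4t − (t−1) of the 10 are across; that first reaches 10 at t = 3, so at least 5 crossings are needed.
The safety rule pushes this higher. Following every safe sequence of crossings, the most of the 10 that can be at the east bank as the rowboat arrives there on crossing 5 is 9 — never all 10.
So no plan with fewer than 7 crossings exists, and this one achieves 7:
1. dragon 3 and trainer 3 cross → the east bank.
2. trainer 3 crosses ← the west bank.
3. dragon 1, dragon 2, dragon 4, and dragon 5 cross → the east bank.
4. dragon 3 crosses ← the west bank.
5. trainer 1, trainer 2, trainer 4, and trainer 5 cross → the east bank.
6. dragon 4 and trainer 4 cross ← the west bank.
7. dragon 3, dragon 4, trainer 3, and trainer 4 cross → the east bank.

7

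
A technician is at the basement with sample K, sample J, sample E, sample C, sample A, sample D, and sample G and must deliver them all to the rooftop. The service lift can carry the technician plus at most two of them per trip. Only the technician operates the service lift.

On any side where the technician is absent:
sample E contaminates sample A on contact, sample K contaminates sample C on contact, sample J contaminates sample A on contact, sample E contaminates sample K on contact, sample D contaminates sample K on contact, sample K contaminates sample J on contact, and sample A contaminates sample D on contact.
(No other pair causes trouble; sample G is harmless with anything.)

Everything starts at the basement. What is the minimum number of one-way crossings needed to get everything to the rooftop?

9

Counting alone: the technician can take at most 2 across per trip to the rooftop, so moving all 7 needs at least 4 loaded trips out, with a return between consecutive ones — at least 7 crossings.
The safety rule pushes this higher. Following every safe sequence of crossings, the most of the 7 that can be at the rooftop as the service lift arrives there on crossing 7 is 6 — never all 7.
So no plan with fewer than 9 crossings exists, and this one achieves 9:
1. Technician goes to the rooftop with sample A and sample K.
2. Technician goes back to the basement alone.
3. Technician goes to the rooftop with sample G.
4. Technician goes back to the basement alone.
5. Technician goes to the rooftop with sample E and sample J.
6. Technician goes back to the basement with sample A and sample K.
7. Technician goes to the rooftop with sample C and sample D.
8. Technician goes back to the basement alone.
9. Technician goes to the rooftop with sample A and sample K.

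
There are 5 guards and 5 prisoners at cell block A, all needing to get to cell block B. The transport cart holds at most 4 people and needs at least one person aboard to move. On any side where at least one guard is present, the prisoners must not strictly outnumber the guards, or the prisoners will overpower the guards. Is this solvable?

Yes

1. 2 prisoners → cell block B.  (cell block A: 5G 3P; cell block B: 0G 2P)
2. 1 prisoner ← cell block A.  (cell block A: 5G 4P; cell block B: 0G 1P)
3. 4 prisoners → cell block B.  (cell block A: 5G 0P; cell block B: 0G 5P)
4. 1 prisoner ← cell block A.  (cell block A: 5G 1P; cell block B: 0G 4P)
5. 4 guards → cell block B.  (cell block A: 1G 1P; cell block B: 4G 4P)
6. 1 guard and 1 prisoner ← cell block A.  (cell block A: 2G 2P; cell block B: 3G 3P)
7. 2 guards and 2 prisoners → cell block B.  (cell block A: 0G 0P; cell block B: 5G 5P)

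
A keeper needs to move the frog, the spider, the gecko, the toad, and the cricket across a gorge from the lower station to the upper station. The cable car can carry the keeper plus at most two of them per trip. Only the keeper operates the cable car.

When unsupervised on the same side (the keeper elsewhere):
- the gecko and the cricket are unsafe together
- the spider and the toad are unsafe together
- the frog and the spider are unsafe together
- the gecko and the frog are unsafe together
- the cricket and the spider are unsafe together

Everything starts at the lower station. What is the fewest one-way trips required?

7

Counting alone: the keeper can take at most 2 across per trip to the upper station, so moving all 5 needs at least 3 loaded trips out, with a return between consecutive ones — at least 5 crossings.
The safety rule pushes this higher. Following every safe sequence of crossings, the most of the 5 that can be at the upper station as the cable car arrives there on crossing 5 is 4 — never all 5.
So no plan with fewer than 7 crossings exists, and this one achieves 7:
1. Keeper goes to the upper station with the gecko and the spider.  [the lower station: the cricket, the frog, the toad | the upper station: the gecko, the spider]
2. Keeper goes back to the lower station alone.  [the lower station: the cricket, the frog, the toad | the upper station: the gecko, the spider]
3. Keeper goes to the upper station with the frog.  [the lower station: the cricket, the toad | the upper station: the frog, the gecko, the spider]
4. Keeper goes back to the lower station with the gecko and the spider.  [the lower station: the cricket, the gecko, the spider, the toad | the upper station: the frog]
5. Keeper goes to the upper station with the cricket and the toad.  [the lower station: the gecko, the spider | the upper station: the cricket, the frog, the toad]
6. Keeper goes back to the lower station alone.  [the lower station: the gecko, the spider | the upper station: the cricket, the frog, the toad]
7. Keeper goes to the upper station with the gecko and the spider.  [the lower station: — | the upper station: the cricket, the frog, the gecko, the spider, the toad]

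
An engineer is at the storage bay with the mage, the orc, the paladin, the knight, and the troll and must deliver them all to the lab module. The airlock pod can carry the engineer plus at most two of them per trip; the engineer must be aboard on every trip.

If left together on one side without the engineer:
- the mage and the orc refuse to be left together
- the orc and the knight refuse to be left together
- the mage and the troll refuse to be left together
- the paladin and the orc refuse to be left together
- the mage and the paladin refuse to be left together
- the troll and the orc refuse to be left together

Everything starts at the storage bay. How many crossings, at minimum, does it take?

Counting alone: the engineer can take at most 2 across per trip to the lab module, so moving all 5 needs at least 3 loaded trips out, with a return between consecutive ones — at least 5 crossings.
The safety rule pushes this higher. Following every safe sequence of crossings, the most of the 5 that can be at the lab module as the airlock pod arrives there on crossing 5 is 4 — never all 5.
So no plan with fewer than 7 crossings exists, and this one achieves 7:
1. Engineer goes to the lab module with the mage and the orc.  [the storage bay: the knight, the paladin, the troll | the lab module: the mage, the orc]
2. Engineer goes back to the storage bay with the mage.  [the storage bay: the knight, the mage, the paladin, the troll | the lab module: the orc]
3. Engineer goes to the lab module with the knight and the mage.  [the storage bay: the paladin, the troll | the lab module: the knight, the mage, the orc]
4. Engineer goes back to the storage bay with the orc.  [the storage bay: the orc, the paladin, the troll | the lab module: the knight, the mage]
5. Engineer goes to the lab module with the paladin and the troll.  [the storage bay: the orc | the lab module: the knight, the mage, the paladin, the troll]
6. Engineer goes back to the storage bay with the mage.  [the storage bay: the mage, the orc | the lab module: the knight, the paladin, the troll]
7. Engineer goes to the lab module with the mage and the orc.  [the storage bay: — | the lab module: the knight, the mage, the orc, the paladin, the troll]

7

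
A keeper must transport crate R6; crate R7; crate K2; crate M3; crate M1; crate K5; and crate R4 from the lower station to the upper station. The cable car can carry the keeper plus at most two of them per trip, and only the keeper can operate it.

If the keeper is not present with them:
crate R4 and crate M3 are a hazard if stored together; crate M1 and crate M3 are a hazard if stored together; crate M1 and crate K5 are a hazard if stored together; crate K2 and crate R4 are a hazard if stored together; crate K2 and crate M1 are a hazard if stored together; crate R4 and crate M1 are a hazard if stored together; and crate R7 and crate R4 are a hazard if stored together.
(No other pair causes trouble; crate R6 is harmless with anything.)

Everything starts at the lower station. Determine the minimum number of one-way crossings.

11

Counting alone: the keeper can take at most 2 across per trip to the upper station, so moving all 7 needs at least 4 loaded trips out, with a return between consecutive ones — at least 7 crossings.
The safety rule pushes this higher. Following every safe sequence of crossings, the most of the 7 that can be at the upper station as the cable car arrives there on crossings 7, 9 is 5, 6 respectively — never all 7.
So no plan with fewer than 11 crossings exists, and this one achieves 11:
1. Keeper goes to the upper station with crate M1 and crate R4.
2. Keeper goes back to the lower station with crate M1.
3. Keeper goes to the upper station with crate M1 and crate R6.
4. Keeper goes back to the lower station with crate M1.
5. Keeper goes to the upper station with crate M1 and crate R7.
6. Keeper goes back to the lower station with crate R4.
7. Keeper goes to the upper station with crate K2 and crate M3.
8. Keeper goes back to the lower station with crate M1.
9. Keeper goes to the upper station with crate K5 and crate M1.
10. Keeper goes back to the lower station with crate M1.
11. Keeper goes to the upper station with crate M1 and crate R4.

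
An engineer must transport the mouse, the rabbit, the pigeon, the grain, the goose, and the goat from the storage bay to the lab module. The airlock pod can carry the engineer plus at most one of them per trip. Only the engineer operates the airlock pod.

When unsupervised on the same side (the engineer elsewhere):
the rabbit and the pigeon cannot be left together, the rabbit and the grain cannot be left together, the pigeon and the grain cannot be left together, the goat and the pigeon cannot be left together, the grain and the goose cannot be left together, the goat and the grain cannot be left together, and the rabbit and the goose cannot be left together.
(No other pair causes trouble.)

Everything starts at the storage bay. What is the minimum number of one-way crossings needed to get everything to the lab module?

Whatever the first load, the items left behind include a forbidden pair without the engineer. No opening move is safe, so no plan exists.

impossible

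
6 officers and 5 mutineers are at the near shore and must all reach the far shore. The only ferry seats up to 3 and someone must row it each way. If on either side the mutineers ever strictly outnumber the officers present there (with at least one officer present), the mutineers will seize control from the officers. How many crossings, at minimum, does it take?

9

Counting alone: each trip to the far shore takes at most 3 across and each return brings at least 1 back, so after t trips out (and t−1 returns) at most 3t − (t−1) of the 11 are across; that first reaches 11 at t = 5, so at least 9 crossings are needed.
The plan below uses exactly 9 crossings, so it is optimal:
1. 3 mutineers → the far shore.  (the near shore: 6O 2M; the far shore: 0O 3M)
2. 1 mutineer ← the near shore.  (the near shore: 6O 3M; the far shore: 0O 2M)
3. 3 officers → the far shore.  (the near shore: 3O 3M; the far shore: 3O 2M)
4. 1 officer ← the near shore.  (the near shore: 4O 3M; the far shore: 2O 2M)
5. 2 officers and 1 mutineer → the far shore.  (the near shore: 2O 2M; the far shore: 4O 3M)
6. 1 officer ← the near shore.  (the near shore: 3O 2M; the far shore: 3O 3M)
7. 2 officers and 1 mutineer → the far shore.  (the near shore: 1O 1M; the far shore: 5O 4M)
8. 1 officer ← the near shore.  (the near shore: 2O 1M; the far shore: 4O 4M)
9. 2 officers and 1 mutineer → the far shore.  (the near shore: 0O 0M; the far shore: 6O 5M)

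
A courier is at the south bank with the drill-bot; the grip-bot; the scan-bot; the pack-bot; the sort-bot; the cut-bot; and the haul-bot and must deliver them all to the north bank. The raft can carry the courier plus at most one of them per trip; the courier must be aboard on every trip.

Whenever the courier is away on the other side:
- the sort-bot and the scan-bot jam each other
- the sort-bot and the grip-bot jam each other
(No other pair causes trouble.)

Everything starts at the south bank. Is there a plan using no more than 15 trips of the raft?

Yes — this plan uses 15 crossings (≤ 15):
1. Courier goes to the north bank with the sort-bot.
2. Courier goes back to the south bank alone.
3. Courier goes to the north bank with the drill-bot.
4. Courier goes back to the south bank alone.
5. Courier goes to the north bank with the grip-bot.
6. Courier goes back to the south bank with the sort-bot.
7. Courier goes to the north bank with the scan-bot.
8. Courier goes back to the south bank alone.
9. Courier goes to the north bank with the pack-bot.
10. Courier goes back to the south bank alone.
11. Courier goes to the north bank with the cut-bot.
12. Courier goes back to the south bank alone.
13. Courier goes to the north bank with the haul-bot.
14. Courier goes back to the south bank alone.
15. Courier goes to the north bank with the sort-bot.

Yes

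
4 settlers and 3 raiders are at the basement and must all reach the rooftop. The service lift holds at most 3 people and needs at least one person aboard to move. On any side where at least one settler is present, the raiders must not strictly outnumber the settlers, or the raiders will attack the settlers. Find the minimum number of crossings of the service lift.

5

Counting alone: each trip to the rooftop takes at most 3 across and each return brings at least 1 back, so after t trips out (and t−1 returns) at most 3t − (t−1) of the 7 are across; that first reaches 7 at t = 3, so at least 5 crossings are needed.
The plan below uses exactly 5 crossings, so it is optimal:
1. 3 raiders → the rooftop.  (the basement: 4S 0R; the rooftop: 0S 3R)
2. 1 raider ← the basement.  (the basement: 4S 1R; the rooftop: 0S 2R)
3. 3 settlers → the rooftop.  (the basement: 1S 1R; the rooftop: 3S 2R)
4. 1 settler ← the basement.  (the basement: 2S 1R; the rooftop: 2S 2R)
5. 2 settlers and 1 raider → the rooftop.  (the basement: 0S 0R; the rooftop: 4S 3R)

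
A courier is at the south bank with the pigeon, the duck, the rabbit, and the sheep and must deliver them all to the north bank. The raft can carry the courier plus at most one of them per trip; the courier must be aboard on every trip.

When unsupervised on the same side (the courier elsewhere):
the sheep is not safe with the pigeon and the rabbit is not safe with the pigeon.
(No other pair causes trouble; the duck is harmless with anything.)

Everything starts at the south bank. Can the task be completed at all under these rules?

1. Courier goes to the north bank with the pigeon.
2. Courier goes back to the south bank alone.
3. Courier goes to the north bank with the duck.
4. Courier goes back to the south bank alone.
5. Courier goes to the north bank with the rabbit.
6. Courier goes back to the south bank with the pigeon.
7. Courier goes to the north bank with the sheep.
8. Courier goes back to the south bank alone.
9. Courier goes to the north bank with the pigeon.

Yes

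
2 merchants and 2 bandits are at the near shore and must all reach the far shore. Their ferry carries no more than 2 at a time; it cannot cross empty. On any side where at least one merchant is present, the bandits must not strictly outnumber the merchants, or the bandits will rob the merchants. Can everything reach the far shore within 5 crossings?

Yes

Yes — this plan uses 5 crossings (≤ 5):
1. 2 bandits → the far shore.  (the near shore: 2M 0B; the far shore: 0M 2B)
2. 1 bandit ← the near shore.  (the near shore: 2M 1B; the far shore: 0M 1B)
3. 2 merchants → the far shore.  (the near shore: 0M 1B; the far shore: 2M 1B)
4. 1 bandit ← the near shore.  (the near shore: 0M 2B; the far shore: 2M 0B)
5. 2 bandits → the far shore.  (the near shore: 0M 0B; the far shore: 2M 2B)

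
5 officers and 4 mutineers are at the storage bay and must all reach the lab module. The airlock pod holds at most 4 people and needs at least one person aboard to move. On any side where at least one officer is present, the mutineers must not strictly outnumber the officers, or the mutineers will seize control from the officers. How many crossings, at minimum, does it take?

Counting alone: each trip to the lab module takes at most 4 across and each return brings at least 1 back, so after t trips out (and t−1 returns) at most 4t − (t−1) of the 9 are across; that first reaches 9 at t = 3, so at least 5 crossings are needed.
The plan below uses exactly 5 crossings, so it is optimal:
1. 3 mutineers → the lab module.  (the storage bay: 5O 1M; the lab module: 0O 3M)
2. 1 mutineer ← the storage bay.  (the storage bay: 5O 2M; the lab module: 0O 2M)
3. 3 officers and 1 mutineer → the lab module.  (the storage bay: 2O 1M; the lab module: 3O 3M)
4. 1 mutineer ← the storage bay.  (the storage bay: 2O 2M; the lab module: 3O 2M)
5. 2 officers and 2 mutineers → the lab module.  (the storage bay: 0O 0M; the lab module: 5O 4M)

5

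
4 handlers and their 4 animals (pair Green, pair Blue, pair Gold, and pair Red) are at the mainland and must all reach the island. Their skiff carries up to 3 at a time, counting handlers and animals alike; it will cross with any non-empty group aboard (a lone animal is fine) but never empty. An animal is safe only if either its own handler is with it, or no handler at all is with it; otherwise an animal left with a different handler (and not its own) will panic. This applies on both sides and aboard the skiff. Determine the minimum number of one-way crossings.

Counting alone: each trip to the island takes at most 3 across and each return brings at least 1 back, so after t trips out (and t−1 returns) at most 3t − (t−1) of the 8 are across; that first reaches 8 at t = 4, so at least 7 crossings are needed.
The safety rule pushes this higher. Following every safe sequence of crossings, the most of the 8 that can be at the island as the skiff arrives there on crossing 7 is 7 — never all 8.
So no plan with fewer than 9 crossings exists, and this one achieves 9:
1. animal Green and handler Green cross → the island.
2. handler Green crosses ← the mainland.
3. animal Blue, handler Blue, and handler Green cross → the island.
4. animal Green and handler Green cross ← the mainland.
5. handler Gold, handler Green, and handler Red cross → the island.
6. animal Blue crosses ← the mainland.
7. animal Blue and animal Green cross → the island.
8. animal Green crosses ← the mainland.
9. animal Gold, animal Green, and animal Red cross → the island.

9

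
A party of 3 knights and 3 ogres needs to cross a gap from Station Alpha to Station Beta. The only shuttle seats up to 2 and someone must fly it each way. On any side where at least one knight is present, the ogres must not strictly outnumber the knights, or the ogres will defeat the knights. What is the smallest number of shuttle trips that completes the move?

11

Counting alone: each trip to Station Beta takes at most 2 across and each return brings at least 1 back, so after t trips out (and t−1 returns) at most 2t − (t−1) of the 6 are across; that first reaches 6 at t = 5, so at least 9 crossings are needed.
The safety rule pushes this higher. Following every safe sequence of crossings, the most of the 6 that can be at Station Beta as the shuttle arrives there on crossing 9 is 5 — never all 6.
So no plan with fewer than 11 crossings exists, and this one achieves 11:
1. 2 ogres → Station Beta.  (Station Alpha: 3K 1O; Station Beta: 0K 2O)
2. 1 ogre ← Station Alpha.  (Station Alpha: 3K 2O; Station Beta: 0K 1O)
3. 2 ogres → Station Beta.  (Station Alpha: 3K 0O; Station Beta: 0K 3O)
4. 1 ogre ← Station Alpha.  (Station Alpha: 3K 1O; Station Beta: 0K 2O)
5. 2 knights → Station Beta.  (Station Alpha: 1K 1O; Station Beta: 2K 2O)
6. 1 knight and 1 ogre ← Station Alpha.  (Station Alpha: 2K 2O; Station Beta: 1K 1O)
7. 2 knights → Station Beta.  (Station Alpha: 0K 2O; Station Beta: 3K 1O)
8. 1 ogre ← Station Alpha.  (Station Alpha: 0K 3O; Station Beta: 3K 0O)
9. 2 ogres → Station Beta.  (Station Alpha: 0K 1O; Station Beta: 3K 2O)
10. 1 ogre ← Station Alpha.  (Station Alpha: 0K 2O; Station Beta: 3K 1O)
11. 2 ogres → Station Beta.  (Station Alpha: 0K 0O; Station Beta: 3K 3O)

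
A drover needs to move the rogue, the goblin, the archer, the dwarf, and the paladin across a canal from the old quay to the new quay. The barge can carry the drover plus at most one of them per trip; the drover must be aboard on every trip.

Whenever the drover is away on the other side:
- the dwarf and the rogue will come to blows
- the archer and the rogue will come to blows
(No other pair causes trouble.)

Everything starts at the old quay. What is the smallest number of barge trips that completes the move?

Counting alone: the drover can take at most 1 across per trip to the new quay, so moving all 5 needs at least 5 loaded trips out, with a return between consecutive ones — at least 9 crossings.
The safety rule pushes this higher. Following every safe sequence of crossings, the most of the 5 that can be at the new quay as the barge arrives there on crossing 9 is 4 — never all 5.
So no plan with fewer than 11 crossings exists, and this one achieves 11:
1. Drover goes to the new quay with the rogue.
2. Drover goes back to the old quay alone.
3. Drover goes to the new quay with the goblin.
4. Drover goes back to the old quay alone.
5. Drover goes to the new quay with the archer.
6. Drover goes back to the old quay with the rogue.
7. Drover goes to the new quay with the dwarf.
8. Drover goes back to the old quay alone.
9. Drover goes to the new quay with the paladin.
10. Drover goes back to the old quay alone.
11. Drover goes to the new quay with the rogue.

11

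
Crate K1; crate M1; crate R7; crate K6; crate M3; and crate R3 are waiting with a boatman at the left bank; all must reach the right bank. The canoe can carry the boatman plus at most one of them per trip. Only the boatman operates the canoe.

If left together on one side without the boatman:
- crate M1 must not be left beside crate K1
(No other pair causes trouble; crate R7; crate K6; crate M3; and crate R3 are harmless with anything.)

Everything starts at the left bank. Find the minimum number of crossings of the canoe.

Counting alone: the boatman can take at most 1 across per trip to the right bank, so moving all 6 needs at least 6 loaded trips out, with a return between consecutive ones — at least 11 crossings.
The plan below uses exactly 11 crossings, so it is optimal:
1. Boatman goes to the right bank with crate K1.
2. Boatman goes back to the left bank alone.
3. Boatman goes to the right bank with crate R7.
4. Boatman goes back to the left bank alone.
5. Boatman goes to the right bank with crate K6.
6. Boatman goes back to the left bank alone.
7. Boatman goes to the right bank with crate M3.
8. Boatman goes back to the left bank alone.
9. Boatman goes to the right bank with crate R3.
10. Boatman goes back to the left bank alone.
11. Boatman goes to the right bank with crate M1.

11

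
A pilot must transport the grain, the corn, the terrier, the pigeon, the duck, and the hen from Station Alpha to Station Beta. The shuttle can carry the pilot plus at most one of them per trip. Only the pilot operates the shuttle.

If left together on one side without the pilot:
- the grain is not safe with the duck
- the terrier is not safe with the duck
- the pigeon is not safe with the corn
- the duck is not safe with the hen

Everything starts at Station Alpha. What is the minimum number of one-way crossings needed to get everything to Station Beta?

impossible

Whatever the first load, the items left behind include a forbidden pair without the pilot. No opening move is safe, so no plan exists.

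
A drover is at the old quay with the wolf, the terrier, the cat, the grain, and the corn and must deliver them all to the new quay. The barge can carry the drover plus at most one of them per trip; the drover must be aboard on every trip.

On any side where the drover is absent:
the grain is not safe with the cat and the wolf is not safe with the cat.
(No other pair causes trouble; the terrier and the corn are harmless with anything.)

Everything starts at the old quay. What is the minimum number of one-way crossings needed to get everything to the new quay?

Counting alone: the drover can take at most 1 across per trip to the new quay, so moving all 5 needs at least 5 loaded trips out, with a return between consecutive ones — at least 9 crossings.
The safety rule pushes this higher. Following every safe sequence of crossings, the most of the 5 that can be at the new quay as the barge arrives there on crossing 9 is 4 — never all 5.
So no plan with fewer than 11 crossings exists, and this one achieves 11:
1. Drover goes to the new quay with the cat.
2. Drover goes back to the old quay alone.
3. Drover goes to the new quay with the wolf.
4. Drover goes back to the old quay with the cat.
5. Drover goes to the new quay with the grain.
6. Drover goes back to the old quay alone.
7. Drover goes to the new quay with the terrier.
8. Drover goes back to the old quay alone.
9. Drover goes to the new quay with the corn.
10. Drover goes back to the old quay alone.
11. Drover goes to the new quay with the cat.

11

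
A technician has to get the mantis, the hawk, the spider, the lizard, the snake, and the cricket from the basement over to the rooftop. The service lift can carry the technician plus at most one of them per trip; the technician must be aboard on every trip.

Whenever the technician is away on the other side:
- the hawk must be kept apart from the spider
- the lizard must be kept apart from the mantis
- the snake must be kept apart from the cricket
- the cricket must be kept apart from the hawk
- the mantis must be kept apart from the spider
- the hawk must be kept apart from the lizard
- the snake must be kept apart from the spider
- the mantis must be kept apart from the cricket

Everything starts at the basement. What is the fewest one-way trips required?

Whatever the first load, the items left behind include a forbidden pair without the technician. No opening move is safe, so no plan exists.

impossible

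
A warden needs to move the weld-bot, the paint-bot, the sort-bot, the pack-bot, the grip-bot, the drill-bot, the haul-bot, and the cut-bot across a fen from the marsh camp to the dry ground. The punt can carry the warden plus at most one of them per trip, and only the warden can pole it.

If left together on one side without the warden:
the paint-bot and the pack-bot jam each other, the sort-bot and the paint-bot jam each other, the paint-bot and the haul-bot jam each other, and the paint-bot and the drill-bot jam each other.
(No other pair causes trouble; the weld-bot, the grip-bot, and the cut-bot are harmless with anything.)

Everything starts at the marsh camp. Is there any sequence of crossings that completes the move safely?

No

Following every safe sequence of crossings from the start, the most of the 8 that can be at the dry ground as the punt arrives there on crossings 1, 3, 5, 7, 9 is 1, 2, 3, 4, 5 respectively; the best ever achieved is 5 of 8.
From crossing 11 on, no configuration arises that was not already reachable earlier: only 88 distinct safe configurations (who is on which side, and where the punt is) can ever be reached, none of them has everyone across, and every continuation just revisits them. So no valid plan exists.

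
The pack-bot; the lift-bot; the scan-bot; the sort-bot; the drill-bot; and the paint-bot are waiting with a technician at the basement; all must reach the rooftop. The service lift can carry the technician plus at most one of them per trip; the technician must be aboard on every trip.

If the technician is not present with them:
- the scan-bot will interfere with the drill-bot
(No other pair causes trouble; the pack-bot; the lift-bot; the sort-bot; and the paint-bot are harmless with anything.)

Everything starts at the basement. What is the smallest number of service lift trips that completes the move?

11

Counting alone: the technician can take at most 1 across per trip to the rooftop, so moving all 6 needs at least 6 loaded trips out, with a return between consecutive ones — at least 11 crossings.
The plan below uses exactly 11 crossings, so it is optimal:
1. Technician goes to the rooftop with the scan-bot.
2. Technician goes back to the basement alone.
3. Technician goes to the rooftop with the pack-bot.
4. Technician goes back to the basement alone.
5. Technician goes to the rooftop with the lift-bot.
6. Technician goes back to the basement alone.
7. Technician goes to the rooftop with the sort-bot.
8. Technician goes back to the basement alone.
9. Technician goes to the rooftop with the paint-bot.
10. Technician goes back to the basement alone.
11. Technician goes to the rooftop with the drill-bot.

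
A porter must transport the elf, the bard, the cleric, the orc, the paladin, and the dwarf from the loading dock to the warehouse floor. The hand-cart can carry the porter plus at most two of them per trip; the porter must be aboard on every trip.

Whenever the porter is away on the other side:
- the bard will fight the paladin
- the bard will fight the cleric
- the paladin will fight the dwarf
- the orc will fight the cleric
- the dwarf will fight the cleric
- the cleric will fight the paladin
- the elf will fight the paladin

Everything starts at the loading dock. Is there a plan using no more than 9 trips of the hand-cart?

Yes

Yes — this plan uses 9 crossings (≤ 9):
1. Porter goes to the warehouse floor with the cleric and the paladin.  [the loading dock: the bard, the dwarf, the elf, the orc | the warehouse floor: the cleric, the paladin]
2. Porter goes back to the loading dock with the cleric.  [the loading dock: the bard, the cleric, the dwarf, the elf, the orc | the warehouse floor: the paladin]
3. Porter goes to the warehouse floor with the cleric and the elf.  [the loading dock: the bard, the dwarf, the orc | the warehouse floor: the cleric, the elf, the paladin]
4. Porter goes back to the loading dock with the paladin.  [the loading dock: the bard, the dwarf, the orc, the paladin | the warehouse floor: the cleric, the elf]
5. Porter goes to the warehouse floor with the bard and the dwarf.  [the loading dock: the orc, the paladin | the warehouse floor: the bard, the cleric, the dwarf, the elf]
6. Porter goes back to the loading dock with the cleric.  [the loading dock: the cleric, the orc, the paladin | the warehouse floor: the bard, the dwarf, the elf]
7. Porter goes to the warehouse floor with the cleric and the orc.  [the loading dock: the paladin | the warehouse floor: the bard, the cleric, the dwarf, the elf, the orc]
8. Porter goes back to the loading dock with the cleric.  [the loading dock: the cleric, the paladin | the warehouse floor: the bard, the dwarf, the elf, the orc]
9. Porter goes to the warehouse floor with the cleric and the paladin.  [the loading dock: — | the warehouse floor: the bard, the cleric, the dwarf, the elf, the orc, the paladin]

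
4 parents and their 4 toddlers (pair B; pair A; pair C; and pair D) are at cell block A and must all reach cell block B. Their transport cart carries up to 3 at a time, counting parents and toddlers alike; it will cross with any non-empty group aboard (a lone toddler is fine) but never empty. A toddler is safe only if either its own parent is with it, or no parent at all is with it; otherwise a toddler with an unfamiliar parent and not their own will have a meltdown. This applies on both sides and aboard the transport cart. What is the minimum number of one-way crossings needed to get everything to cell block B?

9

Counting alone: each trip to cell block B takes at most 3 across and each return brings at least 1 back, so after t trips out (and t−1 returns) at most 3t − (t−1) of the 8 are across; that first reaches 8 at t = 4, so at least 7 crossings are needed.
The safety rule pushes this higher. Following every safe sequence of crossings, the most of the 8 that can be at cell block B as the transport cart arrives there on crossing 7 is 7 — never all 8.
So no plan with fewer than 9 crossings exists, and this one achieves 9:
1. parent B and toddler B cross → cell block B.
2. parent B crosses ← cell block A.
3. parent A, parent B, and toddler A cross → cell block B.
4. parent B and toddler B cross ← cell block A.
5. parent B, parent C, and parent D cross → cell block B.
6. toddler A crosses ← cell block A.
7. toddler A and toddler B cross → cell block B.
8. toddler B crosses ← cell block A.
9. toddler B, toddler C, and toddler D cross → cell block B.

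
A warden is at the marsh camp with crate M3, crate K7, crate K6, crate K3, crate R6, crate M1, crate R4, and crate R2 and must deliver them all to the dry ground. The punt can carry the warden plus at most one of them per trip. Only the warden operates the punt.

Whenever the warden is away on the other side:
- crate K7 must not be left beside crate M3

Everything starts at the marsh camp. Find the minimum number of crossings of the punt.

Counting alone: the warden can take at most 1 across per trip to the dry ground, so moving all 8 needs at least 8 loaded trips out, with a return between consecutive ones — at least 15 crossings.
The plan below uses exactly 15 crossings, so it is optimal:
1. Warden goes to the dry ground with crate M3.  [the marsh camp: crate K3, crate K6, crate K7, crate M1, crate R2, crate R4, crate R6 | the dry ground: crate M3]
2. Warden goes back to the marsh camp alone.  [the marsh camp: crate K3, crate K6, crate K7, crate M1, crate R2, crate R4, crate R6 | the dry ground: crate M3]
3. Warden goes to the dry ground with crate K6.  [the marsh camp: crate K3, crate K7, crate M1, crate R2, crate R4, crate R6 | the dry ground: crate K6, crate M3]
4. Warden goes back to the marsh camp alone.  [the marsh camp: crate K3, crate K7, crate M1, crate R2, crate R4, crate R6 | the dry ground: crate K6, crate M3]
5. Warden goes to the dry ground with crate K3.  [the marsh camp: crate K7, crate M1, crate R2, crate R4, crate R6 | the dry ground: crate K3, crate K6, crate M3]
6. Warden goes back to the marsh camp alone.  [the marsh camp: crate K7, crate M1, crate R2, crate R4, crate R6 | the dry ground: crate K3, crate K6, crate M3]
7. Warden goes to the dry ground with crate R6.  [the marsh camp: crate K7, crate M1, crate R2, crate R4 | the dry ground: crate K3, crate K6, crate M3, crate R6]
8. Warden goes back to the marsh camp alone.  [the marsh camp: crate K7, crate M1, crate R2, crate R4 | the dry ground: crate K3, crate K6, crate M3, crate R6]
9. Warden goes to the dry ground with crate M1.  [the marsh camp: crate K7, crate R2, crate R4 | the dry ground: crate K3, crate K6, crate M1, crate M3, crate R6]
10. Warden goes back to the marsh camp alone.  [the marsh camp: crate K7, crate R2, crate R4 | the dry ground: crate K3, crate K6, crate M1, crate M3, crate R6]
11. Warden goes to the dry ground with crate R4.  [the marsh camp: crate K7, crate R2 | the dry ground: crate K3, crate K6, crate M1, crate M3, crate R4, crate R6]
12. Warden goes back to the marsh camp alone.  [the marsh camp: crate K7, crate R2 | the dry ground: crate K3, crate K6, crate M1, crate M3, crate R4, crate R6]
13. Warden goes to the dry ground with crate R2.  [the marsh camp: crate K7 | the dry ground: crate K3, crate K6, crate M1, crate M3, crate R2, crate R4, crate R6]
14. Warden goes back to the marsh camp alone.  [the marsh camp: crate K7 | the dry ground: crate K3, crate K6, crate M1, crate M3, crate R2, crate R4, crate R6]
15. Warden goes to the dry ground with crate K7.  [the marsh camp: — | the dry ground: crate K3, crate K6, crate K7, crate M1, crate M3, crate R2, crate R4, crate R6]

15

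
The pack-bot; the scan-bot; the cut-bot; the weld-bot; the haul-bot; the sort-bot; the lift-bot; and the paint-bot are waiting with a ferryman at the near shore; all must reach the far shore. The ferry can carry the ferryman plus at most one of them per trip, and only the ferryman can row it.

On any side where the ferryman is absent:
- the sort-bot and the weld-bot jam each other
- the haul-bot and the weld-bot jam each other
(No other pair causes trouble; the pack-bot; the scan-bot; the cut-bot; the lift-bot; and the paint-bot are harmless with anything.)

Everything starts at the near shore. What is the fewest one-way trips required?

17

Counting alone: the ferryman can take at most 1 across per trip to the far shore, so moving all 8 needs at least 8 loaded trips out, with a return between consecutive ones — at least 15 crossings.
The safety rule pushes this higher. Following every safe sequence of crossings, the most of the 8 that can be at the far shore as the ferry arrives there on crossing 15 is 7 — never all 8.
So no plan with fewer than 17 crossings exists, and this one achieves 17:
1. Ferryman goes to the far shore with the weld-bot.  [the near shore: the cut-bot, the haul-bot, the lift-bot, the pack-bot, the paint-bot, the scan-bot, the sort-bot | the far shore: the weld-bot]
2. Ferryman goes back to the near shore alone.  [the near shore: the cut-bot, the haul-bot, the lift-bot, the pack-bot, the paint-bot, the scan-bot, the sort-bot | the far shore: the weld-bot]
3. Ferryman goes to the far shore with the pack-bot.  [the near shore: the cut-bot, the haul-bot, the lift-bot, the paint-bot, the scan-bot, the sort-bot | the far shore: the pack-bot, the weld-bot]
4. Ferryman goes back to the near shore alone.  [the near shore: the cut-bot, the haul-bot, the lift-bot, the paint-bot, the scan-bot, the sort-bot | the far shore: the pack-bot, the weld-bot]
5. Ferryman goes to the far shore with the scan-bot.  [the near shore: the cut-bot, the haul-bot, the lift-bot, the paint-bot, the sort-bot | the far shore: the pack-bot, the scan-bot, the weld-bot]
6. Ferryman goes back to the near shore alone.  [the near shore: the cut-bot, the haul-bot, the lift-bot, the paint-bot, the sort-bot | the far shore: the pack-bot, the scan-bot, the weld-bot]
7. Ferryman goes to the far shore with the cut-bot.  [the near shore: the haul-bot, the lift-bot, the paint-bot, the sort-bot | the far shore: the cut-bot, the pack-bot, the scan-bot, the weld-bot]
8. Ferryman goes back to the near shore alone.  [the near shore: the haul-bot, the lift-bot, the paint-bot, the sort-bot | the far shore: the cut-bot, the pack-bot, the scan-bot, the weld-bot]
9. Ferryman goes to the far shore with the haul-bot.  [the near shore: the lift-bot, the paint-bot, the sort-bot | the far shore: the cut-bot, the haul-bot, the pack-bot, the scan-bot, the weld-bot]
10. Ferryman goes back to the near shore with the weld-bot.  [the near shore: the lift-bot, the paint-bot, the sort-bot, the weld-bot | the far shore: the cut-bot, the haul-bot, the pack-bot, the scan-bot]
11. Ferryman goes to the far shore with the sort-bot.  [the near shore: the lift-bot, the paint-bot, the weld-bot | the far shore: the cut-bot, the haul-bot, the pack-bot, the scan-bot, the sort-bot]
12. Ferryman goes back to the near shore alone.  [the near shore: the lift-bot, the paint-bot, the weld-bot | the far shore: the cut-bot, the haul-bot, the pack-bot, the scan-bot, the sort-bot]
13. Ferryman goes to the far shore with the lift-bot.  [the near shore: the paint-bot, the weld-bot | the far shore: the cut-bot, the haul-bot, the lift-bot, the pack-bot, the scan-bot, the sort-bot]
14. Ferryman goes back to the near shore alone.  [the near shore: the paint-bot, the weld-bot | the far shore: the cut-bot, the haul-bot, the lift-bot, the pack-bot, the scan-bot, the sort-bot]
15. Ferryman goes to the far shore with the paint-bot.  [the near shore: the weld-bot | the far shore: the cut-bot, the haul-bot, the lift-bot, the pack-bot, the paint-bot, the scan-bot, the sort-bot]
16. Ferryman goes back to the near shore alone.  [the near shore: the weld-bot | the far shore: the cut-bot, the haul-bot, the lift-bot, the pack-bot, the paint-bot, the scan-bot, the sort-bot]
17. Ferryman goes to the far shore with the weld-bot.  [the near shore: — | the far shore: the cut-bot, the haul-bot, the lift-bot, the pack-bot, the paint-bot, the scan-bot, the sort-bot, the weld-bot]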